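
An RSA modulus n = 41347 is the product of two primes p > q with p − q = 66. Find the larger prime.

Since p = q + 66, we have 41347 = q(q + 66), so q² + 66q − 41347 = 0.
Discriminant: 66² + 4·41347 = 4356 + 165388 = 169744; √169744 = 412.
q = (−66 + 412)/2 = 173, and p = q + 66 = 239.
Check: 173 · 239 = 41347.

239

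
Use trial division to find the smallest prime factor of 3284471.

59

3284471 is odd.
Digit sum 29, not divisible by 3.
Ends in 1: not divisible by 5.
7: 3284471 = 7·469210 + 1
11: 3284471 = 11·298588 + 3
13: 3284471 = 13·252651 + 8
17: 3284471 = 17·193204 + 3
19: 3284471 = 19·172866 + 17
23: 3284471 = 23·142803 + 2
29: 3284471 = 29·113257 + 18
31: 3284471 = 31·105950 + 21
37: 3284471 = 37·88769 + 18
41: 3284471 = 41·80109 + 2
43: 3284471 = 43·76383 + 2
47: 3284471 = 47·69882 + 17
53: 3284471 = 53·61971 + 8
59: 3284471 = 59·55669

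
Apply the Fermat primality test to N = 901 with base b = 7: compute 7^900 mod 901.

7^1 ≡ 7 (mod 901)
7^2 ≡ 7^2 = 49 ≡ 49 (mod 901)
7^4 ≡ 49^2 = 2401 ≡ 599 (mod 901)
7^8 ≡ 599^2 = 358801 ≡ 203 (mod 901)
7^16 ≡ 203^2 = 41209 ≡ 664 (mod 901)
7^32 ≡ 664^2 = 440896 ≡ 307 (mod 901)
7^64 ≡ 307^2 = 94249 ≡ 545 (mod 901)
7^128 ≡ 545^2 = 297025 ≡ 596 (mod 901)
7^256 ≡ 596^2 = 355216 ≡ 222 (mod 901)
7^512 ≡ 222^2 = 49284 ≡ 630 (mod 901)
900 = 512 + 256 + 128 + 4 in binary powers of 2.
So 7^900 ≡ 630 · 222 · 596 · 599 ≡ 293 (mod 901).
Since 293 ≠ 1, base 7 is a Fermat witness: 901 is composite.

293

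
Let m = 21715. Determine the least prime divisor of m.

21715 is odd.
Digit sum 16, not divisible by 3.
Ends in 5: divisible by 5.

5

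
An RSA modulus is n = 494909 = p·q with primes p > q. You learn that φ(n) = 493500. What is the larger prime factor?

751

φ(n) = (p−1)(q−1) = n − (p+q) + 1, so p + q = 494909 − 493500 + 1 = 1410.
p and q are the roots of t² − 1410t + 494909 = 0.
Discriminant: 1410² − 4·494909 = 1988100 − 1979636 = 8464; √8464 = 92.
q = (1410 − 92)/2 = 659, p = (1410 + 92)/2 = 751.
Check: 659 · 751 = 494909.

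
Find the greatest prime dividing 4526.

4526 = 2 · 2263
2263 = 31 · 73
73 is prime.
So 4526 = 2 · 31 · 73; the largest prime factor is 73.

73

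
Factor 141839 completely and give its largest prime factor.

141839 = 29 · 4891
4891 = 67 · 73
73 is prime.
So 141839 = 29 · 67 · 73; the largest prime factor is 73.

73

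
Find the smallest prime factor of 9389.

41

9389 is odd.
Digit sum 29, not divisible by 3.
Ends in 9: not divisible by 5.
7: 9389 = 7·1341 + 2
11: 9389 = 11·853 + 6
13: 9389 = 13·722 + 3
17: 9389 = 17·552 + 5
19: 9389 = 19·494 + 3
23: 9389 = 23·408 + 5
29: 9389 = 29·323 + 22
31: 9389 = 31·302 + 27
37: 9389 = 37·253 + 28
41: 9389 = 41·229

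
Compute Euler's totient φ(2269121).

Factor: 2269121 = 97 · 149 · 157.
φ(2269121) = (97−1) · (149−1) · (157−1) = 96 · 148 · 156 = 2216448.

2216448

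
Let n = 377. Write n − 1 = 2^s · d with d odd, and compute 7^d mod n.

377 − 1 = 376 = 2^3 · 47, so d = 47.
7^1 ≡ 7 (mod 377)
7^2 ≡ 7^2 = 49 ≡ 49 (mod 377)
7^4 ≡ 49^2 = 2401 ≡ 139 (mod 377)
7^8 ≡ 139^2 = 19321 ≡ 94 (mod 377)
7^16 ≡ 94^2 = 8836 ≡ 165 (mod 377)
7^32 ≡ 165^2 = 27225 ≡ 81 (mod 377)
47 = 32 + 8 + 4 + 2 + 1 in binary powers of 2.
So 7^47 ≡ 81 · 94 · 139 · 49 · 7 ≡ 132 (mod 377).
Squaring chain: 132 → 82 → 315; never reaches −1, so base 7 is a Miller–Rabin witness that 377 is composite.

132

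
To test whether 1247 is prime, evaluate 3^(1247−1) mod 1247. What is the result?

3^1 ≡ 3 (mod 1247)
3^2 ≡ 3^2 = 9 ≡ 9 (mod 1247)
3^4 ≡ 9^2 = 81 ≡ 81 (mod 1247)
3^8 ≡ 81^2 = 6561 ≡ 326 (mod 1247)
3^16 ≡ 326^2 = 106276 ≡ 281 (mod 1247)
3^32 ≡ 281^2 = 78961 ≡ 400 (mod 1247)
3^64 ≡ 400^2 = 160000 ≡ 384 (mod 1247)
3^128 ≡ 384^2 = 147456 ≡ 310 (mod 1247)
3^256 ≡ 310^2 = 96100 ≡ 81 (mod 1247)
3^512 ≡ 81^2 = 6561 ≡ 326 (mod 1247)
3^1024 ≡ 326^2 = 106276 ≡ 281 (mod 1247)
1246 = 1024 + 128 + 64 + 16 + 8 + 4 + 2 in binary powers of 2.
So 3^1246 ≡ 281 · 310 · 384 · 281 · 326 · 81 · 9 ≡ 608 (mod 1247).
Since 608 ≠ 1, base 3 is a Fermat witness: 1247 is composite.

608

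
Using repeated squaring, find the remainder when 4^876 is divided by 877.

1

4^1 ≡ 4 (mod 877)
4^2 ≡ 4^2 = 16 ≡ 16 (mod 877)
4^4 ≡ 16^2 = 256 ≡ 256 (mod 877)
4^8 ≡ 256^2 = 65536 ≡ 638 (mod 877)
4^16 ≡ 638^2 = 407044 ≡ 116 (mod 877)
4^32 ≡ 116^2 = 13456 ≡ 301 (mod 877)
4^64 ≡ 301^2 = 90601 ≡ 270 (mod 877)
4^128 ≡ 270^2 = 72900 ≡ 109 (mod 877)
4^256 ≡ 109^2 = 11881 ≡ 480 (mod 877)
4^512 ≡ 480^2 = 230400 ≡ 626 (mod 877)
876 = 512 + 256 + 64 + 32 + 8 + 4 in binary powers of 2.
So 4^876 ≡ 626 · 480 · 270 · 301 · 638 · 256 ≡ 1 (mod 877).
Since the result is 1, base 4 gives no evidence that 877 is composite.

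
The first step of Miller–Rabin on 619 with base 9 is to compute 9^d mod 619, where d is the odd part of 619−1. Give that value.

619 − 1 = 618 = 2^1 · 309, so d = 309.
9^1 ≡ 9 (mod 619)
9^2 ≡ 9^2 = 81 ≡ 81 (mod 619)
9^4 ≡ 81^2 = 6561 ≡ 371 (mod 619)
9^8 ≡ 371^2 = 137641 ≡ 223 (mod 619)
9^16 ≡ 223^2 = 49729 ≡ 209 (mod 619)
9^32 ≡ 209^2 = 43681 ≡ 351 (mod 619)
9^64 ≡ 351^2 = 123201 ≡ 20 (mod 619)
9^128 ≡ 20^2 = 400 ≡ 400 (mod 619)
9^256 ≡ 400^2 = 160000 ≡ 298 (mod 619)
309 = 256 + 32 + 16 + 4 + 1 in binary powers of 2.
So 9^309 ≡ 298 · 351 · 209 · 371 · 9 ≡ 1 (mod 619).
Since 9^d ≡ 1 (mod 619), base 9 does not prove 619 composite.

1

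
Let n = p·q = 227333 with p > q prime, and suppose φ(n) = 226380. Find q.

463

φ(n) = (p−1)(q−1) = n − (p+q) + 1, so p + q = 227333 − 226380 + 1 = 954.
p and q are the roots of t² − 954t + 227333 = 0.
Discriminant: 954² − 4·227333 = 910116 − 909332 = 784; √784 = 28.
q = (954 − 28)/2 = 463, p = (954 + 28)/2 = 491.
Check: 463 · 491 = 227333.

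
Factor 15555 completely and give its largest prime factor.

15555 = 3 · 5185
5185 = 5 · 1037
1037 = 17 · 61
61 is prime.
So 15555 = 3 · 5 · 17 · 61; the largest prime factor is 61.

61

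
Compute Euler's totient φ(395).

Factor: 395 = 5 · 79.
φ(395) = (5−1) · (79−1) = 4 · 78 = 312.

312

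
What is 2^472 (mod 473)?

2^1 ≡ 2 (mod 473)
2^2 ≡ 2^2 = 4 ≡ 4 (mod 473)
2^4 ≡ 4^2 = 16 ≡ 16 (mod 473)
2^8 ≡ 16^2 = 256 ≡ 256 (mod 473)
2^16 ≡ 256^2 = 65536 ≡ 262 (mod 473)
2^32 ≡ 262^2 = 68644 ≡ 59 (mod 473)
2^64 ≡ 59^2 = 3481 ≡ 170 (mod 473)
2^128 ≡ 170^2 = 28900 ≡ 47 (mod 473)
2^256 ≡ 47^2 = 2209 ≡ 317 (mod 473)
472 = 256 + 128 + 64 + 16 + 8 in binary powers of 2.
So 2^472 ≡ 317 · 47 · 170 · 262 · 256 ≡ 422 (mod 473).
Since 422 ≠ 1, base 2 is a Fermat witness: 473 is composite.

422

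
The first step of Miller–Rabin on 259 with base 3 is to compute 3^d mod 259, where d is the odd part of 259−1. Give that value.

259 − 1 = 258 = 2^1 · 129, so d = 129.
3^1 ≡ 3 (mod 259)
3^2 ≡ 3^2 = 9 ≡ 9 (mod 259)
3^4 ≡ 9^2 = 81 ≡ 81 (mod 259)
3^8 ≡ 81^2 = 6561 ≡ 86 (mod 259)
3^16 ≡ 86^2 = 7396 ≡ 144 (mod 259)
3^32 ≡ 144^2 = 20736 ≡ 16 (mod 259)
3^64 ≡ 16^2 = 256 ≡ 256 (mod 259)
3^128 ≡ 256^2 = 65536 ≡ 9 (mod 259)
129 = 128 + 1 in binary powers of 2.
So 3^129 ≡ 9 · 3 ≡ 27 (mod 259).
Squaring chain: 27; never reaches −1, so base 3 is a Miller–Rabin witness that 259 is composite.

27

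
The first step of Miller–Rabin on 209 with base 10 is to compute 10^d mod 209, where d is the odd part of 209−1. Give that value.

209 − 1 = 208 = 2^4 · 13, so d = 13.
10^1 ≡ 10 (mod 209)
10^2 ≡ 10^2 = 100 ≡ 100 (mod 209)
10^4 ≡ 100^2 = 10000 ≡ 177 (mod 209)
10^8 ≡ 177^2 = 31329 ≡ 188 (mod 209)
13 = 8 + 4 + 1 in binary powers of 2.
So 10^13 ≡ 188 · 177 · 10 ≡ 32 (mod 209).
Squaring chain: 32 → 188 → 23 → 111; never reaches −1, so base 10 is a Miller–Rabin witness that 209 is composite.

32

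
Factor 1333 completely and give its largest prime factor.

43

1333 = 31 · 43
43 is prime.
So 1333 = 31 · 43; the largest prime factor is 43.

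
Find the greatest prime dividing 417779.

97

417779 = 59 · 7081
7081 = 73 · 97
97 is prime.
So 417779 = 59 · 73 · 97; the largest prime factor is 97.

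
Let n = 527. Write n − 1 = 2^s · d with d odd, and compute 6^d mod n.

527 − 1 = 526 = 2^1 · 263, so d = 263.
6^1 ≡ 6 (mod 527)
6^2 ≡ 6^2 = 36 ≡ 36 (mod 527)
6^4 ≡ 36^2 = 1296 ≡ 242 (mod 527)
6^8 ≡ 242^2 = 58564 ≡ 67 (mod 527)
6^16 ≡ 67^2 = 4489 ≡ 273 (mod 527)
6^32 ≡ 273^2 = 74529 ≡ 222 (mod 527)
6^64 ≡ 222^2 = 49284 ≡ 273 (mod 527)
6^128 ≡ 273^2 = 74529 ≡ 222 (mod 527)
6^256 ≡ 222^2 = 49284 ≡ 273 (mod 527)
263 = 256 + 4 + 2 + 1 in binary powers of 2.
So 6^263 ≡ 273 · 242 · 36 · 6 ≡ 150 (mod 527).
Squaring chain: 150; never reaches −1, so base 6 is a Miller–Rabin witness that 527 is composite.

150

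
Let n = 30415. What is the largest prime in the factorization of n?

30415 = 5 · 6083
6083 = 7 · 869
869 = 11 · 79
79 is prime.
So 30415 = 5 · 7 · 11 · 79; the largest prime factor is 79.

79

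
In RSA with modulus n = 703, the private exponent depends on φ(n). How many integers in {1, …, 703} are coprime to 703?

Factor: 703 = 19 · 37.
φ(703) = (19−1) · (37−1) = 18 · 36 = 648.

648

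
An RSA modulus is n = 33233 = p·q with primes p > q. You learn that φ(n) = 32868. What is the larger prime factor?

199

φ(n) = (p−1)(q−1) = n − (p+q) + 1, so p + q = 33233 − 32868 + 1 = 366.
p and q are the roots of t² − 366t + 33233 = 0.
Discriminant: 366² − 4·33233 = 133956 − 132932 = 1024; √1024 = 32.
q = (366 − 32)/2 = 167, p = (366 + 32)/2 = 199.
Check: 167 · 199 = 33233.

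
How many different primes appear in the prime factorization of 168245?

168245 = 5 · 33649
33649 = 7 · 4807
4807 = 11 · 437
437 = 19 · 23
168245 = 5 · 7 · 11 · 19 · 23, which has 5 distinct prime factors.

5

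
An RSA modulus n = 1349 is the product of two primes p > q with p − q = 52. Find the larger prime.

71

Since p = q + 52, we have 1349 = q(q + 52), so q² + 52q − 1349 = 0.
Discriminant: 52² + 4·1349 = 2704 + 5396 = 8100; √8100 = 90.
q = (−52 + 90)/2 = 19, and p = q + 52 = 71.
Check: 19 · 71 = 1349.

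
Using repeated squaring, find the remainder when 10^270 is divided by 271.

10^1 ≡ 10 (mod 271)
10^2 ≡ 10^2 = 100 ≡ 100 (mod 271)
10^4 ≡ 100^2 = 10000 ≡ 244 (mod 271)
10^8 ≡ 244^2 = 59536 ≡ 187 (mod 271)
10^16 ≡ 187^2 = 34969 ≡ 10 (mod 271)
10^32 ≡ 10^2 = 100 ≡ 100 (mod 271)
10^64 ≡ 100^2 = 10000 ≡ 244 (mod 271)
10^128 ≡ 244^2 = 59536 ≡ 187 (mod 271)
10^256 ≡ 187^2 = 34969 ≡ 10 (mod 271)
270 = 256 + 8 + 4 + 2 in binary powers of 2.
So 10^270 ≡ 10 · 187 · 244 · 100 ≡ 1 (mod 271).
Since the result is 1, base 10 gives no evidence that 271 is composite.

1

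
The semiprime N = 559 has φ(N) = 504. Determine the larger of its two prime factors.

43

φ(n) = (p−1)(q−1) = n − (p+q) + 1, so p + q = 559 − 504 + 1 = 56.
p and q are the roots of t² − 56t + 559 = 0.
Discriminant: 56² − 4·559 = 3136 − 2236 = 900; √900 = 30.
q = (56 − 30)/2 = 13, p = (56 + 30)/2 = 43.
Check: 13 · 43 = 559.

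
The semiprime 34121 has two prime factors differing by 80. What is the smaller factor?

Since p = q + 80, we have 34121 = q(q + 80), so q² + 80q − 34121 = 0.
Discriminant: 80² + 4·34121 = 6400 + 136484 = 142884; √142884 = 378.
q = (−80 + 378)/2 = 149, and p = q + 80 = 229.
Check: 149 · 229 = 34121.

149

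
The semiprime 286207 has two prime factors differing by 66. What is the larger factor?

Since p = q + 66, we have 286207 = q(q + 66), so q² + 66q − 286207 = 0.
Discriminant: 66² + 4·286207 = 4356 + 1144828 = 1149184; √1149184 = 1072.
q = (−66 + 1072)/2 = 503, and p = q + 66 = 569.
Check: 503 · 569 = 286207.

569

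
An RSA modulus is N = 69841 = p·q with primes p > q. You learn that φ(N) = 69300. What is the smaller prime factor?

φ(n) = (p−1)(q−1) = n − (p+q) + 1, so p + q = 69841 − 69300 + 1 = 542.
p and q are the roots of t² − 542t + 69841 = 0.
Discriminant: 542² − 4·69841 = 293764 − 279364 = 14400; √14400 = 120.
q = (542 − 120)/2 = 211, p = (542 + 120)/2 = 331.
Check: 211 · 331 = 69841.

211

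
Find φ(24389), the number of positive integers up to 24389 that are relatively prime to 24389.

23548

Factor: 24389 = 29^3.
φ(24389) = 29^2·(29−1) = 23548.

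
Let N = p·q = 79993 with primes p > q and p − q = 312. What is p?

479

Since p = q + 312, we have 79993 = q(q + 312), so q² + 312q − 79993 = 0.
Discriminant: 312² + 4·79993 = 97344 + 319972 = 417316; √417316 = 646.
q = (−312 + 646)/2 = 167, and p = q + 312 = 479.
Check: 167 · 479 = 79993.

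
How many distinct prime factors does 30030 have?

6

30030 = 2 · 15015
15015 = 3 · 5005
5005 = 5 · 1001
1001 = 7 · 143
143 = 11 · 13
30030 = 2 · 3 · 5 · 7 · 11 · 13, which has 6 distinct prime factors.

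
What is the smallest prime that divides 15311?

15311 is odd.
Digit sum 11, not divisible by 3.
Ends in 1: not divisible by 5.
7: 15311 = 7·2187 + 2
11: 15311 = 11·1391 + 10
13: 15311 = 13·1177 + 10
17: 15311 = 17·900 + 11
19: 15311 = 19·805 + 16
23: 15311 = 23·665 + 16
29: 15311 = 29·527 + 28
31: 15311 = 31·493 + 28
37: 15311 = 37·413 + 30
41: 15311 = 41·373 + 18
43: 15311 = 43·356 + 3
47: 15311 = 47·325 + 36
53: 15311 = 53·288 + 47
59: 15311 = 59·259 + 30
61: 15311 = 61·251

61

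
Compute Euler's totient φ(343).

294

Factor: 343 = 7^3.
φ(343) = 7^2·(7−1) = 294.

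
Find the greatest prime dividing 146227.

89

146227 = 31 · 4717
4717 = 53 · 89
89 is prime.
So 146227 = 31 · 53 · 89; the largest prime factor is 89.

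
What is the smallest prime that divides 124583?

124583 is odd.
Digit sum 23, not divisible by 3.
Ends in 3: not divisible by 5.
7: 124583 = 7·17797 + 4
11: 124583 = 11·11325 + 8
13: 124583 = 13·9583 + 4
17: 124583 = 17·7328 + 7
19: 124583 = 19·6557

19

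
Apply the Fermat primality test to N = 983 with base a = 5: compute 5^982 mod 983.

5^1 ≡ 5 (mod 983)
5^2 ≡ 5^2 = 25 ≡ 25 (mod 983)
5^4 ≡ 25^2 = 625 ≡ 625 (mod 983)
5^8 ≡ 625^2 = 390625 ≡ 374 (mod 983)
5^16 ≡ 374^2 = 139876 ≡ 290 (mod 983)
5^32 ≡ 290^2 = 84100 ≡ 545 (mod 983)
5^64 ≡ 545^2 = 297025 ≡ 159 (mod 983)
5^128 ≡ 159^2 = 25281 ≡ 706 (mod 983)
5^256 ≡ 706^2 = 498436 ≡ 55 (mod 983)
5^512 ≡ 55^2 = 3025 ≡ 76 (mod 983)
982 = 512 + 256 + 128 + 64 + 16 + 4 + 2 in binary powers of 2.
So 5^982 ≡ 76 · 55 · 706 · 159 · 290 · 625 · 25 ≡ 1 (mod 983).
Since the result is 1, base 5 gives no evidence that 983 is composite.

1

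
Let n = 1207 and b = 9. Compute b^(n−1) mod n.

9^1 ≡ 9 (mod 1207)
9^2 ≡ 9^2 = 81 ≡ 81 (mod 1207)
9^4 ≡ 81^2 = 6561 ≡ 526 (mod 1207)
9^8 ≡ 526^2 = 276676 ≡ 273 (mod 1207)
9^16 ≡ 273^2 = 74529 ≡ 902 (mod 1207)
9^32 ≡ 902^2 = 813604 ≡ 86 (mod 1207)
9^64 ≡ 86^2 = 7396 ≡ 154 (mod 1207)
9^128 ≡ 154^2 = 23716 ≡ 783 (mod 1207)
9^256 ≡ 783^2 = 613089 ≡ 1140 (mod 1207)
9^512 ≡ 1140^2 = 1299600 ≡ 868 (mod 1207)
9^1024 ≡ 868^2 = 753424 ≡ 256 (mod 1207)
1206 = 1024 + 128 + 32 + 16 + 4 + 2 in binary powers of 2.
So 9^1206 ≡ 256 · 783 · 86 · 902 · 526 · 81 ≡ 973 (mod 1207).
Since 973 ≠ 1, base 9 is a Fermat witness: 1207 is composite.

973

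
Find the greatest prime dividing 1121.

1121 = 19 · 59
59 is prime.
So 1121 = 19 · 59; the largest prime factor is 59.

59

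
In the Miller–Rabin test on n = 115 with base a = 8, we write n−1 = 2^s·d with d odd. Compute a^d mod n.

18

115 − 1 = 114 = 2^1 · 57, so d = 57.
8^1 ≡ 8 (mod 115)
8^2 ≡ 8^2 = 64 ≡ 64 (mod 115)
8^4 ≡ 64^2 = 4096 ≡ 71 (mod 115)
8^8 ≡ 71^2 = 5041 ≡ 96 (mod 115)
8^16 ≡ 96^2 = 9216 ≡ 16 (mod 115)
8^32 ≡ 16^2 = 256 ≡ 26 (mod 115)
57 = 32 + 16 + 8 + 1 in binary powers of 2.
So 8^57 ≡ 26 · 16 · 96 · 8 ≡ 18 (mod 115).
Squaring chain: 18; never reaches −1, so base 8 is a Miller–Rabin witness that 115 is composite.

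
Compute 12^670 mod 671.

12^1 ≡ 12 (mod 671)
12^2 ≡ 12^2 = 144 ≡ 144 (mod 671)
12^4 ≡ 144^2 = 20736 ≡ 606 (mod 671)
12^8 ≡ 606^2 = 367236 ≡ 199 (mod 671)
12^16 ≡ 199^2 = 39601 ≡ 12 (mod 671)
12^32 ≡ 12^2 = 144 ≡ 144 (mod 671)
12^64 ≡ 144^2 = 20736 ≡ 606 (mod 671)
12^128 ≡ 606^2 = 367236 ≡ 199 (mod 671)
12^256 ≡ 199^2 = 39601 ≡ 12 (mod 671)
12^512 ≡ 12^2 = 144 ≡ 144 (mod 671)
670 = 512 + 128 + 16 + 8 + 4 + 2 in binary powers of 2.
So 12^670 ≡ 144 · 199 · 12 · 199 · 606 · 144 ≡ 474 (mod 671).
Since 474 ≠ 1, base 12 is a Fermat witness: 671 is composite.

474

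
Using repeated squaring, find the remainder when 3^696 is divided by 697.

288

3^1 ≡ 3 (mod 697)
3^2 ≡ 3^2 = 9 ≡ 9 (mod 697)
3^4 ≡ 9^2 = 81 ≡ 81 (mod 697)
3^8 ≡ 81^2 = 6561 ≡ 288 (mod 697)
3^16 ≡ 288^2 = 82944 ≡ 1 (mod 697)
3^32 ≡ 1^2 = 1 ≡ 1 (mod 697)
3^64 ≡ 1^2 = 1 ≡ 1 (mod 697)
3^128 ≡ 1^2 = 1 ≡ 1 (mod 697)
3^256 ≡ 1^2 = 1 ≡ 1 (mod 697)
3^512 ≡ 1^2 = 1 ≡ 1 (mod 697)
696 = 512 + 128 + 32 + 16 + 8 in binary powers of 2.
So 3^696 ≡ 1 · 1 · 1 · 1 · 288 ≡ 288 (mod 697).
Since 288 ≠ 1, base 3 is a Fermat witness: 697 is composite.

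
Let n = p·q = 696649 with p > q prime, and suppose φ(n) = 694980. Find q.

φ(n) = (p−1)(q−1) = n − (p+q) + 1, so p + q = 696649 − 694980 + 1 = 1670.
p and q are the roots of t² − 1670t + 696649 = 0.
Discriminant: 1670² − 4·696649 = 2788900 − 2786596 = 2304; √2304 = 48.
q = (1670 − 48)/2 = 811, p = (1670 + 48)/2 = 859.
Check: 811 · 859 = 696649.

811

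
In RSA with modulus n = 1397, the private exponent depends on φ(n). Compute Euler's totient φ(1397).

Factor: 1397 = 11 · 127.
φ(1397) = (11−1) · (127−1) = 10 · 126 = 1260.

1260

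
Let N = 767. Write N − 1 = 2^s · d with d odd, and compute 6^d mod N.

544

767 − 1 = 766 = 2^1 · 383, so d = 383.
6^1 ≡ 6 (mod 767)
6^2 ≡ 6^2 = 36 ≡ 36 (mod 767)
6^4 ≡ 36^2 = 1296 ≡ 529 (mod 767)
6^8 ≡ 529^2 = 279841 ≡ 653 (mod 767)
6^16 ≡ 653^2 = 426409 ≡ 724 (mod 767)
6^32 ≡ 724^2 = 524176 ≡ 315 (mod 767)
6^64 ≡ 315^2 = 99225 ≡ 282 (mod 767)
6^128 ≡ 282^2 = 79524 ≡ 523 (mod 767)
6^256 ≡ 523^2 = 273529 ≡ 477 (mod 767)
383 = 256 + 64 + 32 + 16 + 8 + 4 + 2 + 1 in binary powers of 2.
So 6^383 ≡ 477 · 282 · 315 · 724 · 653 · 529 · 36 · 6 ≡ 544 (mod 767).
Squaring chain: 544; never reaches −1, so base 6 is a Miller–Rabin witness that 767 is composite.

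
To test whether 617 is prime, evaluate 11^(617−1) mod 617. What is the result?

1

11^1 ≡ 11 (mod 617)
11^2 ≡ 11^2 = 121 ≡ 121 (mod 617)
11^4 ≡ 121^2 = 14641 ≡ 450 (mod 617)
11^8 ≡ 450^2 = 202500 ≡ 124 (mod 617)
11^16 ≡ 124^2 = 15376 ≡ 568 (mod 617)
11^32 ≡ 568^2 = 322624 ≡ 550 (mod 617)
11^64 ≡ 550^2 = 302500 ≡ 170 (mod 617)
11^128 ≡ 170^2 = 28900 ≡ 518 (mod 617)
11^256 ≡ 518^2 = 268324 ≡ 546 (mod 617)
11^512 ≡ 546^2 = 298116 ≡ 105 (mod 617)
616 = 512 + 64 + 32 + 8 in binary powers of 2.
So 11^616 ≡ 105 · 170 · 550 · 124 ≡ 1 (mod 617).
Since the result is 1, base 11 gives no evidence that 617 is composite.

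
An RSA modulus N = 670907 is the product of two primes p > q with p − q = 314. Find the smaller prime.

677

Since p = q + 314, we have 670907 = q(q + 314), so q² + 314q − 670907 = 0.
Discriminant: 314² + 4·670907 = 98596 + 2683628 = 2782224; √2782224 = 1668.
q = (−314 + 1668)/2 = 677, and p = q + 314 = 991.
Check: 677 · 991 = 670907.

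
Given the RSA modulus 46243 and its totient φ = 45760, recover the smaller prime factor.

φ(n) = (p−1)(q−1) = n − (p+q) + 1, so p + q = 46243 − 45760 + 1 = 484.
p and q are the roots of t² − 484t + 46243 = 0.
Discriminant: 484² − 4·46243 = 234256 − 184972 = 49284; √49284 = 222.
q = (484 − 222)/2 = 131, p = (484 + 222)/2 = 353.
Check: 131 · 353 = 46243.

131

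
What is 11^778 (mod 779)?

11^1 ≡ 11 (mod 779)
11^2 ≡ 11^2 = 121 ≡ 121 (mod 779)
11^4 ≡ 121^2 = 14641 ≡ 619 (mod 779)
11^8 ≡ 619^2 = 383161 ≡ 672 (mod 779)
11^16 ≡ 672^2 = 451584 ≡ 543 (mod 779)
11^32 ≡ 543^2 = 294849 ≡ 387 (mod 779)
11^64 ≡ 387^2 = 149769 ≡ 201 (mod 779)
11^128 ≡ 201^2 = 40401 ≡ 672 (mod 779)
11^256 ≡ 672^2 = 451584 ≡ 543 (mod 779)
11^512 ≡ 543^2 = 294849 ≡ 387 (mod 779)
778 = 512 + 256 + 8 + 2 in binary powers of 2.
So 11^778 ≡ 387 · 543 · 672 · 121 ≡ 144 (mod 779).
Since 144 ≠ 1, base 11 is a Fermat witness: 779 is composite.

144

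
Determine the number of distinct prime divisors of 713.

713 = 23 · 31
713 = 23 · 31, which has 2 distinct prime factors.

2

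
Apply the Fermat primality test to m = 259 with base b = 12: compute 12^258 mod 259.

12^1 ≡ 12 (mod 259)
12^2 ≡ 12^2 = 144 ≡ 144 (mod 259)
12^4 ≡ 144^2 = 20736 ≡ 16 (mod 259)
12^8 ≡ 16^2 = 256 ≡ 256 (mod 259)
12^16 ≡ 256^2 = 65536 ≡ 9 (mod 259)
12^32 ≡ 9^2 = 81 ≡ 81 (mod 259)
12^64 ≡ 81^2 = 6561 ≡ 86 (mod 259)
12^128 ≡ 86^2 = 7396 ≡ 144 (mod 259)
12^256 ≡ 144^2 = 20736 ≡ 16 (mod 259)
258 = 256 + 2 in binary powers of 2.
So 12^258 ≡ 16 · 144 ≡ 232 (mod 259).
Since 232 ≠ 1, base 12 is a Fermat witness: 259 is composite.

232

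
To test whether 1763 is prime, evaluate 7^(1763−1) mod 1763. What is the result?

7^1 ≡ 7 (mod 1763)
7^2 ≡ 7^2 = 49 ≡ 49 (mod 1763)
7^4 ≡ 49^2 = 2401 ≡ 638 (mod 1763)
7^8 ≡ 638^2 = 407044 ≡ 1554 (mod 1763)
7^16 ≡ 1554^2 = 2414916 ≡ 1369 (mod 1763)
7^32 ≡ 1369^2 = 1874161 ≡ 92 (mod 1763)
7^64 ≡ 92^2 = 8464 ≡ 1412 (mod 1763)
7^128 ≡ 1412^2 = 1993744 ≡ 1554 (mod 1763)
7^256 ≡ 1554^2 = 2414916 ≡ 1369 (mod 1763)
7^512 ≡ 1369^2 = 1874161 ≡ 92 (mod 1763)
7^1024 ≡ 92^2 = 8464 ≡ 1412 (mod 1763)
1762 = 1024 + 512 + 128 + 64 + 32 + 2 in binary powers of 2.
So 7^1762 ≡ 1412 · 92 · 1554 · 1412 · 92 · 49 ≡ 1197 (mod 1763).
Since 1197 ≠ 1, base 7 is a Fermat witness: 1763 is composite.

1197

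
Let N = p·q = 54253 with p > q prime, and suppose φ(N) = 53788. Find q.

φ(n) = (p−1)(q−1) = n − (p+q) + 1, so p + q = 54253 − 53788 + 1 = 466.
p and q are the roots of t² − 466t + 54253 = 0.
Discriminant: 466² − 4·54253 = 217156 − 217012 = 144; √144 = 12.
q = (466 − 12)/2 = 227, p = (466 + 12)/2 = 239.
Check: 227 · 239 = 54253.

227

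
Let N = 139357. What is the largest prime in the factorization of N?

83

139357 = 23 · 6059
6059 = 73 · 83
83 is prime.
So 139357 = 23 · 73 · 83; the largest prime factor is 83.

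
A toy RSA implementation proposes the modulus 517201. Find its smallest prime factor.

23

517201 is odd.
Digit sum 16, not divisible by 3.
Ends in 1: not divisible by 5.
7: 517201 = 7·73885 + 6
11: 517201 = 11·47018 + 3
13: 517201 = 13·39784 + 9
17: 517201 = 17·30423 + 10
19: 517201 = 19·27221 + 2
23: 517201 = 23·22487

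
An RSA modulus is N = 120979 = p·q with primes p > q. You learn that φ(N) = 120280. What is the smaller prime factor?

φ(n) = (p−1)(q−1) = n − (p+q) + 1, so p + q = 120979 − 120280 + 1 = 700.
p and q are the roots of t² − 700t + 120979 = 0.
Discriminant: 700² − 4·120979 = 490000 − 483916 = 6084; √6084 = 78.
q = (700 − 78)/2 = 311, p = (700 + 78)/2 = 389.
Check: 311 · 389 = 120979.

311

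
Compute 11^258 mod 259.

11^1 ≡ 11 (mod 259)
11^2 ≡ 11^2 = 121 ≡ 121 (mod 259)
11^4 ≡ 121^2 = 14641 ≡ 137 (mod 259)
11^8 ≡ 137^2 = 18769 ≡ 121 (mod 259)
11^16 ≡ 121^2 = 14641 ≡ 137 (mod 259)
11^32 ≡ 137^2 = 18769 ≡ 121 (mod 259)
11^64 ≡ 121^2 = 14641 ≡ 137 (mod 259)
11^128 ≡ 137^2 = 18769 ≡ 121 (mod 259)
11^256 ≡ 121^2 = 14641 ≡ 137 (mod 259)
258 = 256 + 2 in binary powers of 2.
So 11^258 ≡ 137 · 121 ≡ 1 (mod 259).
Since the result is 1, base 11 gives no evidence that 259 is composite.

1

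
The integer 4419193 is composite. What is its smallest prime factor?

53

4419193 is odd.
Digit sum 31, not divisible by 3.
Ends in 3: not divisible by 5.
7: 4419193 = 7·631313 + 2
11: 4419193 = 11·401744 + 9
13: 4419193 = 13·339937 + 12
17: 4419193 = 17·259952 + 9
19: 4419193 = 19·232589 + 2
23: 4419193 = 23·192138 + 19
29: 4419193 = 29·152385 + 28
31: 4419193 = 31·142554 + 19
37: 4419193 = 37·119437 + 24
41: 4419193 = 41·107785 + 8
43: 4419193 = 43·102771 + 40
47: 4419193 = 47·94025 + 18
53: 4419193 = 53·83381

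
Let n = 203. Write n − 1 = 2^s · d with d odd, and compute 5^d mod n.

38

203 − 1 = 202 = 2^1 · 101, so d = 101.
5^1 ≡ 5 (mod 203)
5^2 ≡ 5^2 = 25 ≡ 25 (mod 203)
5^4 ≡ 25^2 = 625 ≡ 16 (mod 203)
5^8 ≡ 16^2 = 256 ≡ 53 (mod 203)
5^16 ≡ 53^2 = 2809 ≡ 170 (mod 203)
5^32 ≡ 170^2 = 28900 ≡ 74 (mod 203)
5^64 ≡ 74^2 = 5476 ≡ 198 (mod 203)
101 = 64 + 32 + 4 + 1 in binary powers of 2.
So 5^101 ≡ 198 · 74 · 16 · 5 ≡ 38 (mod 203).
Squaring chain: 38; never reaches −1, so base 5 is a Miller–Rabin witness that 203 is composite.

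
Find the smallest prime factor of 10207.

59

10207 is odd.
Digit sum 10, not divisible by 3.
Ends in 7: not divisible by 5.
7: 10207 = 7·1458 + 1
11: 10207 = 11·927 + 10
13: 10207 = 13·785 + 2
17: 10207 = 17·600 + 7
19: 10207 = 19·537 + 4
23: 10207 = 23·443 + 18
29: 10207 = 29·351 + 28
31: 10207 = 31·329 + 8
37: 10207 = 37·275 + 32
41: 10207 = 41·248 + 39
43: 10207 = 43·237 + 16
47: 10207 = 47·217 + 8
53: 10207 = 53·192 + 31
59: 10207 = 59·173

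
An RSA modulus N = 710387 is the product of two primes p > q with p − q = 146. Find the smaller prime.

773

Since p = q + 146, we have 710387 = q(q + 146), so q² + 146q − 710387 = 0.
Discriminant: 146² + 4·710387 = 21316 + 2841548 = 2862864; √2862864 = 1692.
q = (−146 + 1692)/2 = 773, and p = q + 146 = 919.
Check: 773 · 919 = 710387.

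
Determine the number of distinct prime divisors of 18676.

4

18676 = 2^2 · 4669
4669 = 7 · 667
667 = 23 · 29
18676 = 2^2 · 7 · 23 · 29, which has 4 distinct prime factors.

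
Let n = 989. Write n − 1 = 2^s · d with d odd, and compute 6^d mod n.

989 − 1 = 988 = 2^2 · 247, so d = 247.
6^1 ≡ 6 (mod 989)
6^2 ≡ 6^2 = 36 ≡ 36 (mod 989)
6^4 ≡ 36^2 = 1296 ≡ 307 (mod 989)
6^8 ≡ 307^2 = 94249 ≡ 294 (mod 989)
6^16 ≡ 294^2 = 86436 ≡ 393 (mod 989)
6^32 ≡ 393^2 = 154449 ≡ 165 (mod 989)
6^64 ≡ 165^2 = 27225 ≡ 522 (mod 989)
6^128 ≡ 522^2 = 272484 ≡ 509 (mod 989)
247 = 128 + 64 + 32 + 16 + 4 + 2 + 1 in binary powers of 2.
So 6^247 ≡ 509 · 522 · 165 · 393 · 307 · 36 · 6 ≡ 393 (mod 989).
Squaring chain: 393 → 165; never reaches −1, so base 6 is a Miller–Rabin witness that 989 is composite.

393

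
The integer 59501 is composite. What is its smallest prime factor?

13

59501 is odd.
Digit sum 20, not divisible by 3.
Ends in 1: not divisible by 5.
7: 59501 = 7·8500 + 1
11: 59501 = 11·5409 + 2
13: 59501 = 13·4577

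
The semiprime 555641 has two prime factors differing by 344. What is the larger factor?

937

Since p = q + 344, we have 555641 = q(q + 344), so q² + 344q − 555641 = 0.
Discriminant: 344² + 4·555641 = 118336 + 2222564 = 2340900; √2340900 = 1530.
q = (−344 + 1530)/2 = 593, and p = q + 344 = 937.
Check: 593 · 937 = 555641.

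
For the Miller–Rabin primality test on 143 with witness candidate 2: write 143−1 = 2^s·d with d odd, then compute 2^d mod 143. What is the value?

46

143 − 1 = 142 = 2^1 · 71, so d = 71.
2^1 ≡ 2 (mod 143)
2^2 ≡ 2^2 = 4 ≡ 4 (mod 143)
2^4 ≡ 4^2 = 16 ≡ 16 (mod 143)
2^8 ≡ 16^2 = 256 ≡ 113 (mod 143)
2^16 ≡ 113^2 = 12769 ≡ 42 (mod 143)
2^32 ≡ 42^2 = 1764 ≡ 48 (mod 143)
2^64 ≡ 48^2 = 2304 ≡ 16 (mod 143)
71 = 64 + 4 + 2 + 1 in binary powers of 2.
So 2^71 ≡ 16 · 16 · 4 · 2 ≡ 46 (mod 143).
Squaring chain: 46; never reaches −1, so base 2 is a Miller–Rabin witness that 143 is composite.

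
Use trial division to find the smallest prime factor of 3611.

3611 is odd.
Digit sum 11, not divisible by 3.
Ends in 1: not divisible by 5.
7: 3611 = 7·515 + 6
11: 3611 = 11·328 + 3
13: 3611 = 13·277 + 10
17: 3611 = 17·212 + 7
19: 3611 = 19·190 + 1
23: 3611 = 23·157

23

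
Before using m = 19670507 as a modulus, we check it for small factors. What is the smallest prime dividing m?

73

19670507 is odd.
Digit sum 35, not divisible by 3.
Ends in 7: not divisible by 5.
7: 19670507 = 7·2810072 + 3
11: 19670507 = 11·1788227 + 10
13: 19670507 = 13·1513115 + 12
17: 19670507 = 17·1157088 + 11
19: 19670507 = 19·1035289 + 16
23: 19670507 = 23·855239 + 10
29: 19670507 = 29·678293 + 10
31: 19670507 = 31·634532 + 15
37: 19670507 = 37·531635 + 12
41: 19670507 = 41·479768 + 19
43: 19670507 = 43·457453 + 28
47: 19670507 = 47·418521 + 20
53: 19670507 = 53·371141 + 34
59: 19670507 = 59·333398 + 25
61: 19670507 = 61·322467 + 20
67: 19670507 = 67·293589 + 44
71: 19670507 = 71·277049 + 28
73: 19670507 = 73·269459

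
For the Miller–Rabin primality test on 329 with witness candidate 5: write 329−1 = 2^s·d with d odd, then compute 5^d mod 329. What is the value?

329 − 1 = 328 = 2^3 · 41, so d = 41.
5^1 ≡ 5 (mod 329)
5^2 ≡ 5^2 = 25 ≡ 25 (mod 329)
5^4 ≡ 25^2 = 625 ≡ 296 (mod 329)
5^8 ≡ 296^2 = 87616 ≡ 102 (mod 329)
5^16 ≡ 102^2 = 10404 ≡ 205 (mod 329)
5^32 ≡ 205^2 = 42025 ≡ 242 (mod 329)
41 = 32 + 8 + 1 in binary powers of 2.
So 5^41 ≡ 242 · 102 · 5 ≡ 45 (mod 329).
Squaring chain: 45 → 51 → 298; never reaches −1, so base 5 is a Miller–Rabin witness that 329 is composite.

45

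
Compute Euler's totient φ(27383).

Factor: 27383 = 139 · 197.
φ(27383) = (139−1) · (197−1) = 138 · 196 = 27048.

27048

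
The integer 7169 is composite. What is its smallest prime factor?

7169 is odd.
Digit sum 23, not divisible by 3.
Ends in 9: not divisible by 5.
7: 7169 = 7·1024 + 1
11: 7169 = 11·651 + 8
13: 7169 = 13·551 + 6
17: 7169 = 17·421 + 12
19: 7169 = 19·377 + 6
23: 7169 = 23·311 + 16
29: 7169 = 29·247 + 6
31: 7169 = 31·231 + 8
37: 7169 = 37·193 + 28
41: 7169 = 41·174 + 35
43: 7169 = 43·166 + 31
47: 7169 = 47·152 + 25
53: 7169 = 53·135 + 14
59: 7169 = 59·121 + 30
61: 7169 = 61·117 + 32
67: 7169 = 67·107

67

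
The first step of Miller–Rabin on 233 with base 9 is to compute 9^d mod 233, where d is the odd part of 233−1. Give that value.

144

233 − 1 = 232 = 2^3 · 29, so d = 29.
9^1 ≡ 9 (mod 233)
9^2 ≡ 9^2 = 81 ≡ 81 (mod 233)
9^4 ≡ 81^2 = 6561 ≡ 37 (mod 233)
9^8 ≡ 37^2 = 1369 ≡ 204 (mod 233)
9^16 ≡ 204^2 = 41616 ≡ 142 (mod 233)
29 = 16 + 8 + 4 + 1 in binary powers of 2.
So 9^29 ≡ 142 · 204 · 37 · 9 ≡ 144 (mod 233).
Squaring chain: 144 → 232 → 1; reaches −1, so base 9 does not prove 233 composite.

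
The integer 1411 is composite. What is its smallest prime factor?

17

1411 is odd.
Digit sum 7, not divisible by 3.
Ends in 1: not divisible by 5.
7: 1411 = 7·201 + 4
11: 1411 = 11·128 + 3
13: 1411 = 13·108 + 7
17: 1411 = 17·83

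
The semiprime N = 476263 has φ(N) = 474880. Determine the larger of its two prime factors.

743

φ(n) = (p−1)(q−1) = n − (p+q) + 1, so p + q = 476263 − 474880 + 1 = 1384.
p and q are the roots of t² − 1384t + 476263 = 0.
Discriminant: 1384² − 4·476263 = 1915456 − 1905052 = 10404; √10404 = 102.
q = (1384 − 102)/2 = 641, p = (1384 + 102)/2 = 743.
Check: 641 · 743 = 476263.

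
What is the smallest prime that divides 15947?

15947 is odd.
Digit sum 26, not divisible by 3.
Ends in 7: not divisible by 5.
7: 15947 = 7·2278 + 1
11: 15947 = 11·1449 + 8
13: 15947 = 13·1226 + 9
17: 15947 = 17·938 + 1
19: 15947 = 19·839 + 6
23: 15947 = 23·693 + 8
29: 15947 = 29·549 + 26
31: 15947 = 31·514 + 13
37: 15947 = 37·431

37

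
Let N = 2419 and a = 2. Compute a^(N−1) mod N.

2^1 ≡ 2 (mod 2419)
2^2 ≡ 2^2 = 4 ≡ 4 (mod 2419)
2^4 ≡ 4^2 = 16 ≡ 16 (mod 2419)
2^8 ≡ 16^2 = 256 ≡ 256 (mod 2419)
2^16 ≡ 256^2 = 65536 ≡ 223 (mod 2419)
2^32 ≡ 223^2 = 49729 ≡ 1349 (mod 2419)
2^64 ≡ 1349^2 = 1819801 ≡ 713 (mod 2419)
2^128 ≡ 713^2 = 508369 ≡ 379 (mod 2419)
2^256 ≡ 379^2 = 143641 ≡ 920 (mod 2419)
2^512 ≡ 920^2 = 846400 ≡ 2169 (mod 2419)
2^1024 ≡ 2169^2 = 4704561 ≡ 2025 (mod 2419)
2^2048 ≡ 2025^2 = 4100625 ≡ 420 (mod 2419)
2418 = 2048 + 256 + 64 + 32 + 16 + 2 in binary powers of 2.
So 2^2418 ≡ 420 · 920 · 713 · 1349 · 223 · 4 ≡ 1138 (mod 2419).
Since 1138 ≠ 1, base 2 is a Fermat witness: 2419 is composite.

1138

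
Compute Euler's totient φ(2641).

Factor: 2641 = 19 · 139.
φ(2641) = (19−1) · (139−1) = 18 · 138 = 2484.

2484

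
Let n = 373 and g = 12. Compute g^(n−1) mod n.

1

12^1 ≡ 12 (mod 373)
12^2 ≡ 12^2 = 144 ≡ 144 (mod 373)
12^4 ≡ 144^2 = 20736 ≡ 221 (mod 373)
12^8 ≡ 221^2 = 48841 ≡ 351 (mod 373)
12^16 ≡ 351^2 = 123201 ≡ 111 (mod 373)
12^32 ≡ 111^2 = 12321 ≡ 12 (mod 373)
12^64 ≡ 12^2 = 144 ≡ 144 (mod 373)
12^128 ≡ 144^2 = 20736 ≡ 221 (mod 373)
12^256 ≡ 221^2 = 48841 ≡ 351 (mod 373)
372 = 256 + 64 + 32 + 16 + 4 in binary powers of 2.
So 12^372 ≡ 351 · 144 · 12 · 111 · 221 ≡ 1 (mod 373).
Since the result is 1, base 12 gives no evidence that 373 is composite.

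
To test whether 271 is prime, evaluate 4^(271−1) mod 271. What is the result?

1

4^1 ≡ 4 (mod 271)
4^2 ≡ 4^2 = 16 ≡ 16 (mod 271)
4^4 ≡ 16^2 = 256 ≡ 256 (mod 271)
4^8 ≡ 256^2 = 65536 ≡ 225 (mod 271)
4^16 ≡ 225^2 = 50625 ≡ 219 (mod 271)
4^32 ≡ 219^2 = 47961 ≡ 265 (mod 271)
4^64 ≡ 265^2 = 70225 ≡ 36 (mod 271)
4^128 ≡ 36^2 = 1296 ≡ 212 (mod 271)
4^256 ≡ 212^2 = 44944 ≡ 229 (mod 271)
270 = 256 + 8 + 4 + 2 in binary powers of 2.
So 4^270 ≡ 229 · 225 · 256 · 16 ≡ 1 (mod 271).
Since the result is 1, base 4 gives no evidence that 271 is composite.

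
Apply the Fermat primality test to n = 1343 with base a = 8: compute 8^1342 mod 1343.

38

8^1 ≡ 8 (mod 1343)
8^2 ≡ 8^2 = 64 ≡ 64 (mod 1343)
8^4 ≡ 64^2 = 4096 ≡ 67 (mod 1343)
8^8 ≡ 67^2 = 4489 ≡ 460 (mod 1343)
8^16 ≡ 460^2 = 211600 ≡ 749 (mod 1343)
8^32 ≡ 749^2 = 561001 ≡ 970 (mod 1343)
8^64 ≡ 970^2 = 940900 ≡ 800 (mod 1343)
8^128 ≡ 800^2 = 640000 ≡ 732 (mod 1343)
8^256 ≡ 732^2 = 535824 ≡ 1310 (mod 1343)
8^512 ≡ 1310^2 = 1716100 ≡ 1089 (mod 1343)
8^1024 ≡ 1089^2 = 1185921 ≡ 52 (mod 1343)
1342 = 1024 + 256 + 32 + 16 + 8 + 4 + 2 in binary powers of 2.
So 8^1342 ≡ 52 · 1310 · 970 · 749 · 460 · 67 · 64 ≡ 38 (mod 1343).
Since 38 ≠ 1, base 8 is a Fermat witness: 1343 is composite.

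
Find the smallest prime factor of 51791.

51791 is odd.
Digit sum 23, not divisible by 3.
Ends in 1: not divisible by 5.
7: 51791 = 7·7398 + 5
11: 51791 = 11·4708 + 3
13: 51791 = 13·3983 + 12
17: 51791 = 17·3046 + 9
19: 51791 = 19·2725 + 16
23: 51791 = 23·2251 + 18
29: 51791 = 29·1785 + 26
31: 51791 = 31·1670 + 21
37: 51791 = 37·1399 + 28
41: 51791 = 41·1263 + 8
43: 51791 = 43·1204 + 19
47: 51791 = 47·1101 + 44
53: 51791 = 53·977 + 10
59: 51791 = 59·877 + 48
61: 51791 = 61·849 + 2
67: 51791 = 67·773

67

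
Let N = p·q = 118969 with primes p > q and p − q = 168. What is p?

439

Since p = q + 168, we have 118969 = q(q + 168), so q² + 168q − 118969 = 0.
Discriminant: 168² + 4·118969 = 28224 + 475876 = 504100; √504100 = 710.
q = (−168 + 710)/2 = 271, and p = q + 168 = 439.
Check: 271 · 439 = 118969.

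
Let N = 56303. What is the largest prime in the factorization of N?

56303 = 13 · 4331
4331 = 61 · 71
71 is prime.
So 56303 = 13 · 61 · 71; the largest prime factor is 71.

71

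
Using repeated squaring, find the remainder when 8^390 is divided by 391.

8^1 ≡ 8 (mod 391)
8^2 ≡ 8^2 = 64 ≡ 64 (mod 391)
8^4 ≡ 64^2 = 4096 ≡ 186 (mod 391)
8^8 ≡ 186^2 = 34596 ≡ 188 (mod 391)
8^16 ≡ 188^2 = 35344 ≡ 154 (mod 391)
8^32 ≡ 154^2 = 23716 ≡ 256 (mod 391)
8^64 ≡ 256^2 = 65536 ≡ 239 (mod 391)
8^128 ≡ 239^2 = 57121 ≡ 35 (mod 391)
8^256 ≡ 35^2 = 1225 ≡ 52 (mod 391)
390 = 256 + 128 + 4 + 2 in binary powers of 2.
So 8^390 ≡ 52 · 35 · 186 · 64 ≡ 361 (mod 391).
Since 361 ≠ 1, base 8 is a Fermat witness: 391 is composite.

361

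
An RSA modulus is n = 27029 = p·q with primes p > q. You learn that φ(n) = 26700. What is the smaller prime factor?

151

φ(n) = (p−1)(q−1) = n − (p+q) + 1, so p + q = 27029 − 26700 + 1 = 330.
p and q are the roots of t² − 330t + 27029 = 0.
Discriminant: 330² − 4·27029 = 108900 − 108116 = 784; √784 = 28.
q = (330 − 28)/2 = 151, p = (330 + 28)/2 = 179.
Check: 151 · 179 = 27029.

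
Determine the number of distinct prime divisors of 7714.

7714 = 2 · 3857
3857 = 7 · 551
551 = 19 · 29
7714 = 2 · 7 · 19 · 29, which has 4 distinct prime factors.

4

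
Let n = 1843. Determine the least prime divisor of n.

19

1843 is odd.
Digit sum 16, not divisible by 3.
Ends in 3: not divisible by 5.
7: 1843 = 7·263 + 2
11: 1843 = 11·167 + 6
13: 1843 = 13·141 + 10
17: 1843 = 17·108 + 7
19: 1843 = 19·97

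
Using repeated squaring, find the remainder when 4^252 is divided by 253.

236

4^1 ≡ 4 (mod 253)
4^2 ≡ 4^2 = 16 ≡ 16 (mod 253)
4^4 ≡ 16^2 = 256 ≡ 3 (mod 253)
4^8 ≡ 3^2 = 9 ≡ 9 (mod 253)
4^16 ≡ 9^2 = 81 ≡ 81 (mod 253)
4^32 ≡ 81^2 = 6561 ≡ 236 (mod 253)
4^64 ≡ 236^2 = 55696 ≡ 36 (mod 253)
4^128 ≡ 36^2 = 1296 ≡ 31 (mod 253)
252 = 128 + 64 + 32 + 16 + 8 + 4 in binary powers of 2.
So 4^252 ≡ 31 · 36 · 236 · 81 · 9 · 3 ≡ 236 (mod 253).
Since 236 ≠ 1, base 4 is a Fermat witness: 253 is composite.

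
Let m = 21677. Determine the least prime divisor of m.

53

21677 is odd.
Digit sum 23, not divisible by 3.
Ends in 7: not divisible by 5.
7: 21677 = 7·3096 + 5
11: 21677 = 11·1970 + 7
13: 21677 = 13·1667 + 6
17: 21677 = 17·1275 + 2
19: 21677 = 19·1140 + 17
23: 21677 = 23·942 + 11
29: 21677 = 29·747 + 14
31: 21677 = 31·699 + 8
37: 21677 = 37·585 + 32
41: 21677 = 41·528 + 29
43: 21677 = 43·504 + 5
47: 21677 = 47·461 + 10
53: 21677 = 53·409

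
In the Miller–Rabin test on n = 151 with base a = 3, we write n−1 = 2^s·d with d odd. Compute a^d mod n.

150

151 − 1 = 150 = 2^1 · 75, so d = 75.
3^1 ≡ 3 (mod 151)
3^2 ≡ 3^2 = 9 ≡ 9 (mod 151)
3^4 ≡ 9^2 = 81 ≡ 81 (mod 151)
3^8 ≡ 81^2 = 6561 ≡ 68 (mod 151)
3^16 ≡ 68^2 = 4624 ≡ 94 (mod 151)
3^32 ≡ 94^2 = 8836 ≡ 78 (mod 151)
3^64 ≡ 78^2 = 6084 ≡ 44 (mod 151)
75 = 64 + 8 + 2 + 1 in binary powers of 2.
So 3^75 ≡ 44 · 68 · 9 · 3 ≡ 150 (mod 151).
Since 3^d ≡ 150 (mod 151), base 3 does not prove 151 composite.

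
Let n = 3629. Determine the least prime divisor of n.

19

3629 is odd.
Digit sum 20, not divisible by 3.
Ends in 9: not divisible by 5.
7: 3629 = 7·518 + 3
11: 3629 = 11·329 + 10
13: 3629 = 13·279 + 2
17: 3629 = 17·213 + 8
19: 3629 = 19·191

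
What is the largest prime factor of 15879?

15879 = 3 · 5293
5293 = 67 · 79
79 is prime.
So 15879 = 3 · 67 · 79; the largest prime factor is 79.

79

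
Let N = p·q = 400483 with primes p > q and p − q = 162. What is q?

557

Since p = q + 162, we have 400483 = q(q + 162), so q² + 162q − 400483 = 0.
Discriminant: 162² + 4·400483 = 26244 + 1601932 = 1628176; √1628176 = 1276.
q = (−162 + 1276)/2 = 557, and p = q + 162 = 719.
Check: 557 · 719 = 400483.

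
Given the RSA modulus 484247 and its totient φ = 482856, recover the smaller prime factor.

φ(n) = (p−1)(q−1) = n − (p+q) + 1, so p + q = 484247 − 482856 + 1 = 1392.
p and q are the roots of t² − 1392t + 484247 = 0.
Discriminant: 1392² − 4·484247 = 1937664 − 1936988 = 676; √676 = 26.
q = (1392 − 26)/2 = 683, p = (1392 + 26)/2 = 709.
Check: 683 · 709 = 484247.

683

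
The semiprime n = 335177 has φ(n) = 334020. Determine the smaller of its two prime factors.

571

φ(n) = (p−1)(q−1) = n − (p+q) + 1, so p + q = 335177 − 334020 + 1 = 1158.
p and q are the roots of t² − 1158t + 335177 = 0.
Discriminant: 1158² − 4·335177 = 1340964 − 1340708 = 256; √256 = 16.
q = (1158 − 16)/2 = 571, p = (1158 + 16)/2 = 587.
Check: 571 · 587 = 335177.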